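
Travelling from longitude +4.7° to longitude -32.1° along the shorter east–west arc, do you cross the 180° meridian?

No

Signed shortest Δλ = ((-32.1 − 4.7 + 180) mod 360) − 180 = -36.8°.
Going west by 36.8° from +4.7° reaches -32.1° without touching 180°.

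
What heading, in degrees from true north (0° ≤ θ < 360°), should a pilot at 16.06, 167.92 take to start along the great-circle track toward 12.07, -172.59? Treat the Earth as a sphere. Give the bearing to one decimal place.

Δλ = -172.59 − 167.92 = -340.51°; wrapped into (−180°, 180°]: 19.49°.
θ = atan2( sin Δλ · cos φ₂ , cos φ₁ · sin φ₂ − sin φ₁ · cos φ₂ · cos Δλ )
  = atan2(0.32627, -0.05408) = 99.412° → normalised to [0°, 360°): 99.412°.

99.4°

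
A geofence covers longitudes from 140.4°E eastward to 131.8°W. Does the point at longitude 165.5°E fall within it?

Yes

Band width going east from +140.4° to -131.8°: ((-131.8 − 140.4) mod 360) = 87.8°.
Offset of +165.5° east of the west edge: ((165.5 − 140.4) mod 360) = 25.1°.
25.1° ≤ 87.8° ⇒ inside.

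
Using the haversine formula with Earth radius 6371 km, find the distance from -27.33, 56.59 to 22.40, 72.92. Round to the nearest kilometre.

5802 km

Δλ = 72.92 − 56.59 = 16.33°.
Δφ = 22.40 − -27.33 = 49.73°.
a = sin²(Δφ/2) + cos φ₁ · cos φ₂ · sin²(Δλ/2) = 0.193372.
c = 2·atan2(√a, √(1−a)) = 0.91062 rad → d = 6371·c ≈ 5801.56 km.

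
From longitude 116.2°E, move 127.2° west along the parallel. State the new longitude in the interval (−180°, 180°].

11.0°W

Start at +116.2°; shift −127.2° → -11.0°.
-11.0° already lies in (−180°, 180°].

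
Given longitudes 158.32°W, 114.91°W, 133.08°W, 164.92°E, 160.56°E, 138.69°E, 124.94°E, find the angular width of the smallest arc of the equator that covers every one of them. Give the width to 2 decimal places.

Sort the longitudes: -158.32°, -133.08°, -114.91°, +124.94°, +138.69°, +160.56°, +164.92°.
Eastward gaps between consecutive values (wrapping around): 25.24°, 18.17°, 239.85°, 13.75°, 21.87°, 4.36°, 36.76°.
Largest gap = 239.85° ⇒ minimal covering band is its complement: 360° − 239.85° = 120.15°.
Band runs from +124.94° eastward to -114.91°, crossing the antimeridian.

120.15°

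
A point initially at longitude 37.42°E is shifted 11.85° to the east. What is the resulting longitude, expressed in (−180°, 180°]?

49.27°E

Start at +37.42°; shift +11.85° → +49.27°.
+49.27° already lies in (−180°, 180°].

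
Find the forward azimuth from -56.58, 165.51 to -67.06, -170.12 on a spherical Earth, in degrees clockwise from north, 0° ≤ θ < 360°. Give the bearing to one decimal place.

142.7°

Δλ = -170.12 − 165.51 = -335.63°; wrapped into (−180°, 180°]: 24.37°.
θ = atan2( sin Δλ · cos φ₂ , cos φ₁ · sin φ₂ − sin φ₁ · cos φ₂ · cos Δλ )
  = atan2(0.16083, -0.21088) = 142.669° → normalised to [0°, 360°): 142.669°.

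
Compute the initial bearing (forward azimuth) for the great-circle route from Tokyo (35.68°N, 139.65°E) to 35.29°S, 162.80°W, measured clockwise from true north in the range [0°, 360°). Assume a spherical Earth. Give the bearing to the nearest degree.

Δλ = -162.80 − 139.65 = -302.45°; wrapped into (−180°, 180°]: 57.55°.
θ = atan2( sin Δλ · cos φ₂ , cos φ₁ · sin φ₂ − sin φ₁ · cos φ₂ · cos Δλ )
  = atan2(0.68879, -0.72472) = 136.456° → normalised to [0°, 360°): 136.456°.

136°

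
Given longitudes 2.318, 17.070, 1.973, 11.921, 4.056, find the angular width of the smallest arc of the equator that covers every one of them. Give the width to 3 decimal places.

Sort the longitudes: +1.973°, +2.318°, +4.056°, +11.921°, +17.070°.
Eastward gaps between consecutive values (wrapping around): 0.345°, 1.738°, 7.865°, 5.149°, 344.903°.
Largest gap = 344.903° ⇒ minimal covering band is its complement: 360° − 344.903° = 15.097°.
Band runs from +1.973° eastward to +17.070°.

15.097°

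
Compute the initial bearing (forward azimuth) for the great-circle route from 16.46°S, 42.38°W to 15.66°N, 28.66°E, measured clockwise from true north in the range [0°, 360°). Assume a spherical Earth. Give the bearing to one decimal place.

Δλ = 28.66 − -42.38 = 71.04°.
θ = atan2( sin Δλ · cos φ₂ , cos φ₁ · sin φ₂ − sin φ₁ · cos φ₂ · cos Δλ )
  = atan2(0.91064, 0.34751) = 69.113° → normalised to [0°, 360°): 69.113°.

69.1°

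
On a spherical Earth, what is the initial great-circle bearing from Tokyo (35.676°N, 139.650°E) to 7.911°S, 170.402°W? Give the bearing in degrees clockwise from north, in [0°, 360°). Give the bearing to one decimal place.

122.5°

Δλ = -170.402 − 139.650 = -310.052°; wrapped into (−180°, 180°]: 49.948°.
θ = atan2( sin Δλ · cos φ₂ , cos φ₁ · sin φ₂ − sin φ₁ · cos φ₂ · cos Δλ )
  = atan2(0.75818, -0.48351) = 122.527° → normalised to [0°, 360°): 122.527°.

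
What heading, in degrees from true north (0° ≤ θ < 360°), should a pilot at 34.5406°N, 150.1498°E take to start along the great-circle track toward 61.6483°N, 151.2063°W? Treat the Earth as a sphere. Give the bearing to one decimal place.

Δλ = -151.2063 − 150.1498 = -301.3561°; wrapped into (−180°, 180°]: 58.6439°.
θ = atan2( sin Δλ · cos φ₂ , cos φ₁ · sin φ₂ − sin φ₁ · cos φ₂ · cos Δλ )
  = atan2(0.40553, 0.58481) = 34.739° → normalised to [0°, 360°): 34.739°.

34.7°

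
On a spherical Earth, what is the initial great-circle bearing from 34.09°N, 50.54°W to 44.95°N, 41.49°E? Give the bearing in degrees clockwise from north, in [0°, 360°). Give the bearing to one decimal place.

Δλ = 41.49 − -50.54 = 92.03°.
θ = atan2( sin Δλ · cos φ₂ , cos φ₁ · sin φ₂ − sin φ₁ · cos φ₂ · cos Δλ )
  = atan2(0.70728, 0.59914) = 49.732° → normalised to [0°, 360°): 49.732°.

49.7°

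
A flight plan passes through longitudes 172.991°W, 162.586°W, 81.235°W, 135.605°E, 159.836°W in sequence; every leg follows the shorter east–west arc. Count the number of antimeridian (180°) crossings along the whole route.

Leg 1: -172.991° → -162.586°, shortest Δλ = 10.405° (east) — does not cross 180°.
Leg 2: -162.586° → -81.235°, shortest Δλ = 81.351° (east) — does not cross 180°.
Leg 3: -81.235° → +135.605°, shortest Δλ = -143.16° (west) — crosses 180°.
Leg 4: +135.605° → -159.836°, shortest Δλ = 64.559° (east) — crosses 180°.
Total crossings: 2.

2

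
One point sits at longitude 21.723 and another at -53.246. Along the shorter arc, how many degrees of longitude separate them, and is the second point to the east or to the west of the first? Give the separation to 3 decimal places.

74.969° west

Raw difference: -53.246 − 21.723 = -74.969°.
Normalise into (−180°, 180°]: -74.969° stays -74.969°.
Negative ⇒ the second point lies to the west; separation 74.969°.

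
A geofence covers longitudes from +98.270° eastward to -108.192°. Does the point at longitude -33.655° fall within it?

Band width going east from +98.270° to -108.192°: ((-108.192 − 98.270) mod 360) = 153.538°.
Offset of -33.655° east of the west edge: ((-33.655 − 98.270) mod 360) = 228.075°.
228.075° > 153.538° ⇒ outside.

No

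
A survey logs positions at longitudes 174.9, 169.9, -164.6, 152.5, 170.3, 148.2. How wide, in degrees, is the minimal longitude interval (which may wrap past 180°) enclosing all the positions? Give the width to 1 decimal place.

47.2°

Sort the longitudes: -164.6°, +148.2°, +152.5°, +169.9°, +170.3°, +174.9°.
Eastward gaps between consecutive values (wrapping around): 312.8°, 4.3°, 17.4°, 0.4°, 4.6°, 20.5°.
Largest gap = 312.8° ⇒ minimal covering band is its complement: 360° − 312.8° = 47.2°.
Band runs from +148.2° eastward to -164.6°, crossing the antimeridian.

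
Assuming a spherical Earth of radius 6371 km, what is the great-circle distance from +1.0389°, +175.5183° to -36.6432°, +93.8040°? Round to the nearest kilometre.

Δλ = 93.8040 − 175.5183 = -81.7143°.
Δφ = -36.6432 − 1.0389 = -37.6821°.
a = sin²(Δφ/2) + cos φ₁ · cos φ₂ · sin²(Δλ/2) = 0.447606.
c = 2·atan2(√a, √(1−a)) = 1.46582 rad → d = 6371·c ≈ 9338.71 km.

9339 km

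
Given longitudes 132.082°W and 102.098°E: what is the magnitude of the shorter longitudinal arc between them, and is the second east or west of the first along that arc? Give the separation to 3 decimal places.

Raw difference: 102.098 − -132.082 = 234.18°.
Normalise into (−180°, 180°]: 234.18° − 360° = -125.82°.
Negative ⇒ the second point lies to the west; separation 125.820°.

125.820° west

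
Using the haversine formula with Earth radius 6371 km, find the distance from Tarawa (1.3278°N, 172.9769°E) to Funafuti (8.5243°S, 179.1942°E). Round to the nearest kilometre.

1294 km

Δλ = 179.1942 − 172.9769 = 6.2173°.
Δφ = -8.5243 − 1.3278 = -9.8521°.
a = sin²(Δφ/2) + cos φ₁ · cos φ₂ · sin²(Δλ/2) = 0.010281.
c = 2·atan2(√a, √(1−a)) = 0.20314 rad → d = 6371·c ≈ 1294.22 km.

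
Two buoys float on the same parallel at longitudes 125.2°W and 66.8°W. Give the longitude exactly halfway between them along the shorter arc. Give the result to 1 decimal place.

Signed shortest Δλ from -125.2° to -66.8° is +58.4°.
Midpoint longitude = -125.2° + (+58.4°)/2 = -125.2° + 29.2° = -96.0°.

96.0°W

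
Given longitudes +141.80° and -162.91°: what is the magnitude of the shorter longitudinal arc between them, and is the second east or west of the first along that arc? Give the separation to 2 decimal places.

55.29° east

Raw difference: -162.91 − 141.80 = -304.71°.
Normalise into (−180°, 180°]: -304.71° + 360° = 55.29°.
Positive ⇒ the second point lies to the east; separation 55.29°.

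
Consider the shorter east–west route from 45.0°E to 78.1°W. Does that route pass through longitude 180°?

Signed shortest Δλ = ((-78.1 − 45.0 + 180) mod 360) − 180 = -123.1°.
Going west by 123.1° from +45.0° reaches -78.1° without touching 180°.

No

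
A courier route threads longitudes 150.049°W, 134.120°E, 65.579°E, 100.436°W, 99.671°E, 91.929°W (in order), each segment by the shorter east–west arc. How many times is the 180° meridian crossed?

3

Leg 1: -150.049° → +134.120°, shortest Δλ = -75.831° (west) — crosses 180°.
Leg 2: +134.120° → +65.579°, shortest Δλ = -68.541° (west) — does not cross 180°.
Leg 3: +65.579° → -100.436°, shortest Δλ = -166.015° (west) — does not cross 180°.
Leg 4: -100.436° → +99.671°, shortest Δλ = -159.893° (west) — crosses 180°.
Leg 5: +99.671° → -91.929°, shortest Δλ = 168.4° (east) — crosses 180°.
Total crossings: 3.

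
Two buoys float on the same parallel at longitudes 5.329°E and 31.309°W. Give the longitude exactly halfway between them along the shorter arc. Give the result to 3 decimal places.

12.990°W

Signed shortest Δλ from +5.329° to -31.309° is -36.638°.
Midpoint longitude = +5.329° + (-36.638°)/2 = +5.329° − 18.319° = -12.990°.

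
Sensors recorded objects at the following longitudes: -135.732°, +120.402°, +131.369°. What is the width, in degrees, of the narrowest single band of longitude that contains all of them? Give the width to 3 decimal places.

103.866°

Sort the longitudes: -135.732°, +120.402°, +131.369°.
Eastward gaps between consecutive values (wrapping around): 256.134°, 10.967°, 92.899°.
Largest gap = 256.134° ⇒ minimal covering band is its complement: 360° − 256.134° = 103.866°.
Band runs from +120.402° eastward to -135.732°, crossing the antimeridian.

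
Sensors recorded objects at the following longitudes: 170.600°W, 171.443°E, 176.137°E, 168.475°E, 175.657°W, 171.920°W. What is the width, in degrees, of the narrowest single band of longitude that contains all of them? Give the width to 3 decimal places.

Sort the longitudes: -175.657°, -171.920°, -170.600°, +168.475°, +171.443°, +176.137°.
Eastward gaps between consecutive values (wrapping around): 3.737°, 1.320°, 339.075°, 2.968°, 4.694°, 8.206°.
Largest gap = 339.075° ⇒ minimal covering band is its complement: 360° − 339.075° = 20.925°.
Band runs from +168.475° eastward to -170.600°, crossing the antimeridian.

20.925°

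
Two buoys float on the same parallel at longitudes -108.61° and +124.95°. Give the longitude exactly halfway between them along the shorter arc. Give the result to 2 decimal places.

Signed shortest Δλ from -108.61° to +124.95° is -126.44°.
Midpoint longitude = -108.61° + (-126.44°)/2 = -108.61° − 63.22° = -171.83°.
(The naïve average (-108.61 + +124.95)/2 = 8.17° is on the wrong side of the globe.)

-171.83°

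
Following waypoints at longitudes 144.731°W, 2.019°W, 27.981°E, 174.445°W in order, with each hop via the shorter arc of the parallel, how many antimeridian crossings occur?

1

Leg 1: -144.731° → -2.019°, shortest Δλ = 142.712° (east) — does not cross 180°.
Leg 2: -2.019° → +27.981°, shortest Δλ = 30.0° (east) — does not cross 180°.
Leg 3: +27.981° → -174.445°, shortest Δλ = 157.574° (east) — crosses 180°.
Total crossings: 1.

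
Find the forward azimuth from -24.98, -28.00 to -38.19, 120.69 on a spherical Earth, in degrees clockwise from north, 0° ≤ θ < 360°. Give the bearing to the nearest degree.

154°

Δλ = 120.69 − -28.00 = 148.69°.
θ = atan2( sin Δλ · cos φ₂ , cos φ₁ · sin φ₂ − sin φ₁ · cos φ₂ · cos Δλ )
  = atan2(0.40844, -0.84401) = 154.176° → normalised to [0°, 360°): 154.176°.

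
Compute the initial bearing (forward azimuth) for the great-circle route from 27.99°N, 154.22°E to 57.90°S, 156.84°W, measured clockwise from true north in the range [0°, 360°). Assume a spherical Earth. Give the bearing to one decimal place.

156.3°

Δλ = -156.84 − 154.22 = -311.06°; wrapped into (−180°, 180°]: 48.94°.
θ = atan2( sin Δλ · cos φ₂ , cos φ₁ · sin φ₂ − sin φ₁ · cos φ₂ · cos Δλ )
  = atan2(0.40069, -0.91185) = 156.278° → normalised to [0°, 360°): 156.278°.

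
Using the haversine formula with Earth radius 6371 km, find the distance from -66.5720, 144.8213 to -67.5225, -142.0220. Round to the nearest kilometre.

Δλ = -142.0220 − 144.8213 = -286.8433°; wrapped into (−180°, 180°]: 73.1567°.
Δφ = -67.5225 − -66.5720 = -0.9505°.
a = sin²(Δφ/2) + cos φ₁ · cos φ₂ · sin²(Δλ/2) = 0.054051.
c = 2·atan2(√a, √(1−a)) = 0.46927 rad → d = 6371·c ≈ 2989.72 km.

2990 km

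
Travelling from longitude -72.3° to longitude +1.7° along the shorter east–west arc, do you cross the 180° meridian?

Signed shortest Δλ = ((1.7 − -72.3 + 180) mod 360) − 180 = 74.0°.
Going east by 74.0° from -72.3° reaches +1.7° without touching 180°.

No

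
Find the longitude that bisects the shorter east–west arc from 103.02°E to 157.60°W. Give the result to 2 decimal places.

Signed shortest Δλ from +103.02° to -157.60° is +99.38°.
Midpoint longitude = +103.02° + (+99.38°)/2 = +103.02° + 49.69° = +152.71°.
(The naïve average (+103.02 + -157.60)/2 = -27.29° is on the wrong side of the globe.)

152.71°E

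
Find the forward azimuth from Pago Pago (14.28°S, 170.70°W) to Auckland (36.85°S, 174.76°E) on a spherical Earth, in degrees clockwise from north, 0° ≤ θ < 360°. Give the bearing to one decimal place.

207.2°

Δλ = 174.76 − -170.70 = 345.46°; wrapped into (−180°, 180°]: -14.54°.
θ = atan2( sin Δλ · cos φ₂ , cos φ₁ · sin φ₂ − sin φ₁ · cos φ₂ · cos Δλ )
  = atan2(-0.20090, -0.39013) = -152.754° → normalised to [0°, 360°): 207.246°.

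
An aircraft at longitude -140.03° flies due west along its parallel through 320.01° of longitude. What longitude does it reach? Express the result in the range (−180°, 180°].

Start at -140.03°; shift −320.01° → -460.04°.
-460.04° lies outside (−180°, 180°]; add 360° → -100.04°.

-100.04°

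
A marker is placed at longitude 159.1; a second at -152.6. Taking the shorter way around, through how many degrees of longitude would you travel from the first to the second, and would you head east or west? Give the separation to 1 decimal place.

Raw difference: -152.6 − 159.1 = -311.7°.
Normalise into (−180°, 180°]: -311.7° + 360° = 48.3°.
Positive ⇒ the second point lies to the east; separation 48.3°.

48.3° east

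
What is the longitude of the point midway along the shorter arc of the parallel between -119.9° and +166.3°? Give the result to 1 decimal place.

-156.8°

Signed shortest Δλ from -119.9° to +166.3° is -73.8°.
Midpoint longitude = -119.9° + (-73.8°)/2 = -119.9° − 36.9° = -156.8°.
(The naïve average (-119.9 + +166.3)/2 = 23.2° is on the wrong side of the globe.)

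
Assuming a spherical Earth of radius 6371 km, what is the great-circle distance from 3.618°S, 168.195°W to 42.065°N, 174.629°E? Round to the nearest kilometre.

Δλ = 174.629 − -168.195 = 342.824°; wrapped into (−180°, 180°]: -17.176°.
Δφ = 42.065 − -3.618 = 45.683°.
a = sin²(Δφ/2) + cos φ₁ · cos φ₂ · sin²(Δλ/2) = 0.167208.
c = 2·atan2(√a, √(1−a)) = 0.84252 rad → d = 6371·c ≈ 5367.69 km.

5368 km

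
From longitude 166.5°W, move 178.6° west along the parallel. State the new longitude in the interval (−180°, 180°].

Start at -166.5°; shift −178.6° → -345.1°.
-345.1° lies outside (−180°, 180°]; add 360° → +14.9°.

14.9°E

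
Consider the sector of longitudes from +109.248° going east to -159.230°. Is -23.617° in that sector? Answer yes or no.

No

Band width going east from +109.248° to -159.230°: ((-159.230 − 109.248) mod 360) = 91.522°.
Offset of -23.617° east of the west edge: ((-23.617 − 109.248) mod 360) = 227.135°.
227.135° > 91.522° ⇒ outside.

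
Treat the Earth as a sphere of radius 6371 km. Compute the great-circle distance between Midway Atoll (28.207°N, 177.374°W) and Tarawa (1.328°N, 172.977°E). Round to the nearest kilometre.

Δλ = 172.977 − -177.374 = 350.351°; wrapped into (−180°, 180°]: -9.649°.
Δφ = 1.328 − 28.207 = -26.879°.
a = sin²(Δφ/2) + cos φ₁ · cos φ₂ · sin²(Δλ/2) = 0.060250.
c = 2·atan2(√a, √(1−a)) = 0.49599 rad → d = 6371·c ≈ 3159.93 km.

3160 km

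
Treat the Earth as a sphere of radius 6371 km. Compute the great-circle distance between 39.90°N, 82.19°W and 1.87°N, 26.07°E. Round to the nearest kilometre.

11416 km

Δλ = 26.07 − -82.19 = 108.26°.
Δφ = 1.87 − 39.90 = -38.03°.
a = sin²(Δφ/2) + cos φ₁ · cos φ₂ · sin²(Δλ/2) = 0.609658.
c = 2·atan2(√a, √(1−a)) = 1.79191 rad → d = 6371·c ≈ 11416.26 km.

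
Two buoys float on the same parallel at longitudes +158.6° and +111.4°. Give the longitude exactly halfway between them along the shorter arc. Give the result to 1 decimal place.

+135.0°

Signed shortest Δλ from +158.6° to +111.4° is -47.2°.
Midpoint longitude = +158.6° + (-47.2°)/2 = +158.6° − 23.6° = +135.0°.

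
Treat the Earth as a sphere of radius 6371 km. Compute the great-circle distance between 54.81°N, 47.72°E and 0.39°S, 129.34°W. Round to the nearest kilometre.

Δλ = -129.34 − 47.72 = -177.06°.
Δφ = -0.39 − 54.81 = -55.20°.
a = sin²(Δφ/2) + cos φ₁ · cos φ₂ · sin²(Δλ/2) = 0.790540.
c = 2·atan2(√a, √(1−a)) = 2.19085 rad → d = 6371·c ≈ 13957.92 km.

13958 km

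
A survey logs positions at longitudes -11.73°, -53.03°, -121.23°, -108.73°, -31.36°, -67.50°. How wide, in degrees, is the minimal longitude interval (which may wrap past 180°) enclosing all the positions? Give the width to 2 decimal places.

Sort the longitudes: -121.23°, -108.73°, -67.50°, -53.03°, -31.36°, -11.73°.
Eastward gaps between consecutive values (wrapping around): 12.50°, 41.23°, 14.47°, 21.67°, 19.63°, 250.50°.
Largest gap = 250.50° ⇒ minimal covering band is its complement: 360° − 250.50° = 109.50°.
Band runs from -121.23° eastward to -11.73°.

109.50°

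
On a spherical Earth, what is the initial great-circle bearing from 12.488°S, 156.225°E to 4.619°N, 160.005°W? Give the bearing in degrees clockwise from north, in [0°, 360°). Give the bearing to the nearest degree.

Δλ = -160.005 − 156.225 = -316.230°; wrapped into (−180°, 180°]: 43.770°.
θ = atan2( sin Δλ · cos φ₂ , cos φ₁ · sin φ₂ − sin φ₁ · cos φ₂ · cos Δλ )
  = atan2(0.68952, 0.23427) = 71.235° → normalised to [0°, 360°): 71.235°.

71°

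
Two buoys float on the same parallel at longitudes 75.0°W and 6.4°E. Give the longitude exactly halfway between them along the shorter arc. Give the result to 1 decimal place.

34.3°W

Signed shortest Δλ from -75.0° to +6.4° is +81.4°.
Midpoint longitude = -75.0° + (+81.4°)/2 = -75.0° + 40.7° = -34.3°.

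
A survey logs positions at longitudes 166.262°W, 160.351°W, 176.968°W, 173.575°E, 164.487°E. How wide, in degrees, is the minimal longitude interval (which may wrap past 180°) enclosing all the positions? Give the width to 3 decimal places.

35.162°

Sort the longitudes: -176.968°, -166.262°, -160.351°, +164.487°, +173.575°.
Eastward gaps between consecutive values (wrapping around): 10.706°, 5.911°, 324.838°, 9.088°, 9.457°.
Largest gap = 324.838° ⇒ minimal covering band is its complement: 360° − 324.838° = 35.162°.
Band runs from +164.487° eastward to -160.351°, crossing the antimeridian.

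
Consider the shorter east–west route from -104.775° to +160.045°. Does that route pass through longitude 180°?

Yes

Naïve |160.045 − -104.775| = 264.82° > 180°, so the shorter arc goes the other way round — across 180°.
Signed shortest Δλ = ((160.045 − -104.775 + 180) mod 360) − 180 = -95.18°.
Going west by 95.18° from -104.775° passes through 180° before reaching +160.045°.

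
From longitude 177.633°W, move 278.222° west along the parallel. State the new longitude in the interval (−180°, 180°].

Start at -177.633°; shift −278.222° → -455.855°.
-455.855° lies outside (−180°, 180°]; add 360° → -95.855°.

95.855°W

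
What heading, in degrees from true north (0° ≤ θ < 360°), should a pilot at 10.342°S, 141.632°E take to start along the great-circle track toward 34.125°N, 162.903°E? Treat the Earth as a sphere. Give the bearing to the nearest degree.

24°

Δλ = 162.903 − 141.632 = 21.271°.
θ = atan2( sin Δλ · cos φ₂ , cos φ₁ · sin φ₂ − sin φ₁ · cos φ₂ · cos Δλ )
  = atan2(0.30031, 0.69037) = 23.509° → normalised to [0°, 360°): 23.509°.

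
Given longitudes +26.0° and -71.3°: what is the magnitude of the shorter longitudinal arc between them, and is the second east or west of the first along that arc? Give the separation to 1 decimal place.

Raw difference: -71.3 − 26.0 = -97.3°.
Normalise into (−180°, 180°]: -97.3° stays -97.3°.
Negative ⇒ the second point lies to the west; separation 97.3°.

97.3° west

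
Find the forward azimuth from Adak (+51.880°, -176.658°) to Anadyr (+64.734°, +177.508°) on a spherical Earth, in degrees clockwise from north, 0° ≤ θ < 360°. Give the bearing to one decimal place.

349.0°

Δλ = 177.508 − -176.658 = 354.166°; wrapped into (−180°, 180°]: -5.834°.
θ = atan2( sin Δλ · cos φ₂ , cos φ₁ · sin φ₂ − sin φ₁ · cos φ₂ · cos Δλ )
  = atan2(-0.04338, 0.22421) = -10.952° → normalised to [0°, 360°): 349.048°.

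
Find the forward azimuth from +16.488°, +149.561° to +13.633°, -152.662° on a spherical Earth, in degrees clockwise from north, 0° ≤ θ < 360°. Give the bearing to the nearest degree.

85°

Δλ = -152.662 − 149.561 = -302.223°; wrapped into (−180°, 180°]: 57.777°.
θ = atan2( sin Δλ · cos φ₂ , cos φ₁ · sin φ₂ − sin φ₁ · cos φ₂ · cos Δλ )
  = atan2(0.82214, 0.07894) = 84.516° → normalised to [0°, 360°): 84.516°.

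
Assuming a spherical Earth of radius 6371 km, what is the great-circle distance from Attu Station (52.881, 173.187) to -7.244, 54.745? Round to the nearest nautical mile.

6766 nmi

Δλ = 54.745 − 173.187 = -118.442°.
Δφ = -7.244 − 52.881 = -60.125°.
a = sin²(Δφ/2) + cos φ₁ · cos φ₂ · sin²(Δλ/2) = 0.692834.
c = 2·atan2(√a, √(1−a)) = 1.96673 rad → d = 6371·c ≈ 12530.02 km ≈ 6765.67 nmi.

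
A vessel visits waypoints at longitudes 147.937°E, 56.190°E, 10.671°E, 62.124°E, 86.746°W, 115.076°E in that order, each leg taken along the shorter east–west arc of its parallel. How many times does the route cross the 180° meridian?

Leg 1: +147.937° → +56.190°, shortest Δλ = -91.747° (west) — does not cross 180°.
Leg 2: +56.190° → +10.671°, shortest Δλ = -45.519° (west) — does not cross 180°.
Leg 3: +10.671° → +62.124°, shortest Δλ = 51.453° (east) — does not cross 180°.
Leg 4: +62.124° → -86.746°, shortest Δλ = -148.87° (west) — does not cross 180°.
Leg 5: -86.746° → +115.076°, shortest Δλ = -158.178° (west) — crosses 180°.
Total crossings: 1.

1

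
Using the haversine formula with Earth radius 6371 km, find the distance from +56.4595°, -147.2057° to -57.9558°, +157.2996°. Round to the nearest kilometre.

13645 km

Δλ = 157.2996 − -147.2057 = 304.5053°; wrapped into (−180°, 180°]: -55.4947°.
Δφ = -57.9558 − 56.4595 = -114.4153°.
a = sin²(Δφ/2) + cos φ₁ · cos φ₂ · sin²(Δλ/2) = 0.770218.
c = 2·atan2(√a, √(1−a)) = 2.14175 rad → d = 6371·c ≈ 13645.10 km.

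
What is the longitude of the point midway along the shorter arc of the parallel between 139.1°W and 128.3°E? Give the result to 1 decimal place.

174.6°E

Signed shortest Δλ from -139.1° to +128.3° is -92.6°.
Midpoint longitude = -139.1° + (-92.6°)/2 = -139.1° − 46.3° = -185.4°.
Normalise into (−180°, 180°]: +174.6°.
(The naïve average (-139.1 + +128.3)/2 = -5.4° is on the wrong side of the globe.)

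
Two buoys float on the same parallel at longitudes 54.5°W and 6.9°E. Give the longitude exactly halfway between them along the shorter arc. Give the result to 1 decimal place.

23.8°W

Signed shortest Δλ from -54.5° to +6.9° is +61.4°.
Midpoint longitude = -54.5° + (+61.4°)/2 = -54.5° + 30.7° = -23.8°.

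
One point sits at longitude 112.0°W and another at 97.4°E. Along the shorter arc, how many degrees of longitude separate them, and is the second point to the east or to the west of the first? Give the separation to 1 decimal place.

Raw difference: 97.4 − -112.0 = 209.4°.
Normalise into (−180°, 180°]: 209.4° − 360° = -150.6°.
Negative ⇒ the second point lies to the west; separation 150.6°.

150.6° west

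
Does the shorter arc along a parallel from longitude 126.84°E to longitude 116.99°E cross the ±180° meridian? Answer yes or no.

Signed shortest Δλ = ((116.99 − 126.84 + 180) mod 360) − 180 = -9.85°.
Going west by 9.85° from +126.84° reaches +116.99° without touching 180°.

No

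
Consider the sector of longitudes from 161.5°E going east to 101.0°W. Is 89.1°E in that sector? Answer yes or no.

Band width going east from +161.5° to -101.0°: ((-101.0 − 161.5) mod 360) = 97.5°.
Offset of +89.1° east of the west edge: ((89.1 − 161.5) mod 360) = 287.6°.
287.6° > 97.5° ⇒ outside.

No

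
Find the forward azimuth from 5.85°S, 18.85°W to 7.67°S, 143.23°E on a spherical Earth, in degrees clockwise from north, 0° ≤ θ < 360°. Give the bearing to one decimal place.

126.9°

Δλ = 143.23 − -18.85 = 162.08°.
θ = atan2( sin Δλ · cos φ₂ , cos φ₁ · sin φ₂ − sin φ₁ · cos φ₂ · cos Δλ )
  = atan2(0.30494, -0.22888) = 126.892° → normalised to [0°, 360°): 126.892°.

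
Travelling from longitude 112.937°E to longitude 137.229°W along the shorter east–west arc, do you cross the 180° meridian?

Naïve |-137.229 − 112.937| = 250.166° > 180°, so the shorter arc goes the other way round — across 180°.
Signed shortest Δλ = ((-137.229 − 112.937 + 180) mod 360) − 180 = 109.834°.
Going east by 109.834° from +112.937° passes through 180° before reaching -137.229°.

Yes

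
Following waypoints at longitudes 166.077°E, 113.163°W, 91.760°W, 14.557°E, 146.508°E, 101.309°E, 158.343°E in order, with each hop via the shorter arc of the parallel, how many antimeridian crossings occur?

1

Leg 1: +166.077° → -113.163°, shortest Δλ = 80.76° (east) — crosses 180°.
Leg 2: -113.163° → -91.760°, shortest Δλ = 21.403° (east) — does not cross 180°.
Leg 3: -91.760° → +14.557°, shortest Δλ = 106.317° (east) — does not cross 180°.
Leg 4: +14.557° → +146.508°, shortest Δλ = 131.951° (east) — does not cross 180°.
Leg 5: +146.508° → +101.309°, shortest Δλ = -45.199° (west) — does not cross 180°.
Leg 6: +101.309° → +158.343°, shortest Δλ = 57.034° (east) — does not cross 180°.
Total crossings: 1.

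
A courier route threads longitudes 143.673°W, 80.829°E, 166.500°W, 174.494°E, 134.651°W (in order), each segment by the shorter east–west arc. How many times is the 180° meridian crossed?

4

Leg 1: -143.673° → +80.829°, shortest Δλ = -135.498° (west) — crosses 180°.
Leg 2: +80.829° → -166.500°, shortest Δλ = 112.671° (east) — crosses 180°.
Leg 3: -166.500° → +174.494°, shortest Δλ = -19.006° (west) — crosses 180°.
Leg 4: +174.494° → -134.651°, shortest Δλ = 50.855° (east) — crosses 180°.
Total crossings: 4.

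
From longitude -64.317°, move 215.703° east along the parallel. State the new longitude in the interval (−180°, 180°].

+151.386°

Start at -64.317°; shift +215.703° → +151.386°.
+151.386° already lies in (−180°, 180°].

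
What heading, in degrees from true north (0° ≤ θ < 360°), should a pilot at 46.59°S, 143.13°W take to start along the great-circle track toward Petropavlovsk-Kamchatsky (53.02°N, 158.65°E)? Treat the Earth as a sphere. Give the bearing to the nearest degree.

327°

Δλ = 158.65 − -143.13 = 301.78°; wrapped into (−180°, 180°]: -58.22°.
θ = atan2( sin Δλ · cos φ₂ , cos φ₁ · sin φ₂ − sin φ₁ · cos φ₂ · cos Δλ )
  = atan2(-0.51135, 0.77912) = -33.278° → normalised to [0°, 360°): 326.722°.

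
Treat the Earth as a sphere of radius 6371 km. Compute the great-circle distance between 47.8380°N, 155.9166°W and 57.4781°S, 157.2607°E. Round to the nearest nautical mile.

Δλ = 157.2607 − -155.9166 = 313.1773°; wrapped into (−180°, 180°]: -46.8227°.
Δφ = -57.4781 − 47.8380 = -105.3161°.
a = sin²(Δφ/2) + cos φ₁ · cos φ₂ · sin²(Δλ/2) = 0.689043.
c = 2·atan2(√a, √(1−a)) = 1.95852 rad → d = 6371·c ≈ 12477.75 km ≈ 6737.45 nmi.

6737 nmi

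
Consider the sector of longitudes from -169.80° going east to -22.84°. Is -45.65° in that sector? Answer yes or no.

Band width going east from -169.80° to -22.84°: ((-22.84 − -169.80) mod 360) = 146.96°.
Offset of -45.65° east of the west edge: ((-45.65 − -169.80) mod 360) = 124.15°.
124.15° ≤ 146.96° ⇒ inside.

Yes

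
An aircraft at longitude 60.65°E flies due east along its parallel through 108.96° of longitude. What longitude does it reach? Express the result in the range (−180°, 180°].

Start at +60.65°; shift +108.96° → +169.61°.
+169.61° already lies in (−180°, 180°].

169.61°E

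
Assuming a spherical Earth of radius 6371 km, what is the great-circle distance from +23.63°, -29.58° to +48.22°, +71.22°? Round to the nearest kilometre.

Δλ = 71.22 − -29.58 = 100.80°.
Δφ = 48.22 − 23.63 = 24.59°.
a = sin²(Δφ/2) + cos φ₁ · cos φ₂ · sin²(Δλ/2) = 0.407739.
c = 2·atan2(√a, √(1−a)) = 1.38521 rad → d = 6371·c ≈ 8825.17 km.

8825 km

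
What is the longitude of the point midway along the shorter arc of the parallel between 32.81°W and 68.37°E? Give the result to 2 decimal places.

Signed shortest Δλ from -32.81° to +68.37° is +101.18°.
Midpoint longitude = -32.81° + (+101.18°)/2 = -32.81° + 50.59° = +17.78°.

17.78°E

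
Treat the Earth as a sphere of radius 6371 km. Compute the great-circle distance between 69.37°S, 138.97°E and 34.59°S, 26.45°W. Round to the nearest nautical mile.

4532 nmi

Δλ = -26.45 − 138.97 = -165.42°.
Δφ = -34.59 − -69.37 = 34.78°.
a = sin²(Δφ/2) + cos φ₁ · cos φ₂ · sin²(Δλ/2) = 0.374708.
c = 2·atan2(√a, √(1−a)) = 1.31751 rad → d = 6371·c ≈ 8393.87 km ≈ 4532.33 nmi.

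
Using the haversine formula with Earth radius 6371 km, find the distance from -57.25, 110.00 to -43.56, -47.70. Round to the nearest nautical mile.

4652 nmi

Δλ = -47.70 − 110.00 = -157.70°.
Δφ = -43.56 − -57.25 = 13.69°.
a = sin²(Δφ/2) + cos φ₁ · cos φ₂ · sin²(Δλ/2) = 0.391564.
c = 2·atan2(√a, √(1−a)) = 1.35219 rad → d = 6371·c ≈ 8614.79 km ≈ 4651.61 nmi.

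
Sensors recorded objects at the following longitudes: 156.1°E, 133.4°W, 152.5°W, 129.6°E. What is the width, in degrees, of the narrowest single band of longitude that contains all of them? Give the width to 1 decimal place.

97.0°

Sort the longitudes: -152.5°, -133.4°, +129.6°, +156.1°.
Eastward gaps between consecutive values (wrapping around): 19.1°, 263.0°, 26.5°, 51.4°.
Largest gap = 263.0° ⇒ minimal covering band is its complement: 360° − 263.0° = 97.0°.
Band runs from +129.6° eastward to -133.4°, crossing the antimeridian.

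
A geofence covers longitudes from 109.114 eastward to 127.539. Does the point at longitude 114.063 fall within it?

Band width going east from +109.114° to +127.539°: ((127.539 − 109.114) mod 360) = 18.425°.
Offset of +114.063° east of the west edge: ((114.063 − 109.114) mod 360) = 4.949°.
4.949° ≤ 18.425° ⇒ inside.

Yes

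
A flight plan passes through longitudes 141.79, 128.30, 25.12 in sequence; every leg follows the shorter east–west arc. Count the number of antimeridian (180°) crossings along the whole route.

Leg 1: +141.79° → +128.30°, shortest Δλ = -13.49° (west) — does not cross 180°.
Leg 2: +128.30° → +25.12°, shortest Δλ = -103.18° (west) — does not cross 180°.
Total crossings: 0.

0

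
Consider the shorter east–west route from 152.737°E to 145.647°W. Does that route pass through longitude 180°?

Yes

Naïve |-145.647 − 152.737| = 298.384° > 180°, so the shorter arc goes the other way round — across 180°.
Signed shortest Δλ = ((-145.647 − 152.737 + 180) mod 360) − 180 = 61.616°.
Going east by 61.616° from +152.737° passes through 180° before reaching -145.647°.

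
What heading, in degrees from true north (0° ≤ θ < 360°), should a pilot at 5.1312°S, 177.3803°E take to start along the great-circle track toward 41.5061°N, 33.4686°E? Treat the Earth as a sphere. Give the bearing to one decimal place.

Δλ = 33.4686 − 177.3803 = -143.9117°.
θ = atan2( sin Δλ · cos φ₂ , cos φ₁ · sin φ₂ − sin φ₁ · cos φ₂ · cos Δλ )
  = atan2(-0.44112, 0.60592) = -36.055° → normalised to [0°, 360°): 323.945°.

323.9°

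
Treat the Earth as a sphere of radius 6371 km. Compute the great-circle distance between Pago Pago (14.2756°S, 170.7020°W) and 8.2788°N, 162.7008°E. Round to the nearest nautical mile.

Δλ = 162.7008 − -170.7020 = 333.4028°; wrapped into (−180°, 180°]: -26.5972°.
Δφ = 8.2788 − -14.2756 = 22.5544°.
a = sin²(Δφ/2) + cos φ₁ · cos φ₂ · sin²(Δλ/2) = 0.088986.
c = 2·atan2(√a, √(1−a)) = 0.60583 rad → d = 6371·c ≈ 3859.76 km ≈ 2084.10 nmi.

2084 nmi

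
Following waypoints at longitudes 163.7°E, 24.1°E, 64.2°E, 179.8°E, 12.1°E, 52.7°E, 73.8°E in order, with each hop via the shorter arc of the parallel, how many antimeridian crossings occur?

Leg 1: +163.7° → +24.1°, shortest Δλ = -139.6° (west) — does not cross 180°.
Leg 2: +24.1° → +64.2°, shortest Δλ = 40.1° (east) — does not cross 180°.
Leg 3: +64.2° → +179.8°, shortest Δλ = 115.6° (east) — does not cross 180°.
Leg 4: +179.8° → +12.1°, shortest Δλ = -167.7° (west) — does not cross 180°.
Leg 5: +12.1° → +52.7°, shortest Δλ = 40.6° (east) — does not cross 180°.
Leg 6: +52.7° → +73.8°, shortest Δλ = 21.1° (east) — does not cross 180°.
Total crossings: 0.

0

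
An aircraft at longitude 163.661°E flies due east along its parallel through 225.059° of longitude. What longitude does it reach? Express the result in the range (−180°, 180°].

28.720°E

Start at +163.661°; shift +225.059° → +388.720°.
+388.720° lies outside (−180°, 180°]; subtract 360° → +28.720°.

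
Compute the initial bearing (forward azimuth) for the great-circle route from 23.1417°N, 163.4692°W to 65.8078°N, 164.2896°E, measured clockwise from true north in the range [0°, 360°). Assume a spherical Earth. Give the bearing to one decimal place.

Δλ = 164.2896 − -163.4692 = 327.7588°; wrapped into (−180°, 180°]: -32.2412°.
θ = atan2( sin Δλ · cos φ₂ , cos φ₁ · sin φ₂ − sin φ₁ · cos φ₂ · cos Δλ )
  = atan2(-0.21862, 0.70256) = -17.285° → normalised to [0°, 360°): 342.715°.

342.7°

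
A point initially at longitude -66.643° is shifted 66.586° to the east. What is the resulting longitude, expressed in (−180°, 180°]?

-0.057°

Start at -66.643°; shift +66.586° → -0.057°.
-0.057° already lies in (−180°, 180°].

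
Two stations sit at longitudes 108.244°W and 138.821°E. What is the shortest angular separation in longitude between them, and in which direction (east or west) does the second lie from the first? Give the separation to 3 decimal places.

112.935° west

Raw difference: 138.821 − -108.244 = 247.065°.
Normalise into (−180°, 180°]: 247.065° − 360° = -112.935°.
Negative ⇒ the second point lies to the west; separation 112.935°.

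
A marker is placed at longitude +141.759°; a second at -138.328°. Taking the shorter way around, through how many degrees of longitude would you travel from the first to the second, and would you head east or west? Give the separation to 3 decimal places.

79.913° east

Raw difference: -138.328 − 141.759 = -280.087°.
Normalise into (−180°, 180°]: -280.087° + 360° = 79.913°.
Positive ⇒ the second point lies to the east; separation 79.913°.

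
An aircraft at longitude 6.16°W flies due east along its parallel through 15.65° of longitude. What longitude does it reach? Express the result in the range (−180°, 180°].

9.49°E

Start at -6.16°; shift +15.65° → +9.49°.
+9.49° already lies in (−180°, 180°].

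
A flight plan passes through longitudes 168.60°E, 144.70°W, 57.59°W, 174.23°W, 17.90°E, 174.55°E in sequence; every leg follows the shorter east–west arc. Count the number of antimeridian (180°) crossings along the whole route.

Leg 1: +168.60° → -144.70°, shortest Δλ = 46.7° (east) — crosses 180°.
Leg 2: -144.70° → -57.59°, shortest Δλ = 87.11° (east) — does not cross 180°.
Leg 3: -57.59° → -174.23°, shortest Δλ = -116.64° (west) — does not cross 180°.
Leg 4: -174.23° → +17.90°, shortest Δλ = -167.87° (west) — crosses 180°.
Leg 5: +17.90° → +174.55°, shortest Δλ = 156.65° (east) — does not cross 180°.
Total crossings: 2.

2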